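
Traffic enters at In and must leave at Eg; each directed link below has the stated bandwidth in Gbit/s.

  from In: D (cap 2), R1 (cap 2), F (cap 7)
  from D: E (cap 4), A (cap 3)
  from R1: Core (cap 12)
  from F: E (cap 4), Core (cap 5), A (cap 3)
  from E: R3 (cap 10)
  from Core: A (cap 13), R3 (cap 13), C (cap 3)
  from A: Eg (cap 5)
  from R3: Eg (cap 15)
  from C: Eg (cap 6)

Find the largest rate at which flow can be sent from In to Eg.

Augment In→D→A→Eg: bottleneck 2, flow now 2.
Augment In→F→A→Eg: bottleneck 3, flow now 5.
Augment In→R1→Core→R3→Eg: bottleneck 2, flow now 7.
Augment In→F→E→R3→Eg: bottleneck 4, flow now 11.
No augmenting path remains; maximum flow = 11.
In the residual graph, reachable from In: {In}.
Min-cut edges: In→D (2), In→R1 (2), In→F (7); capacity 2 + 2 + 7 = 11.
This cut is saturated, so no flow can exceed 11.

11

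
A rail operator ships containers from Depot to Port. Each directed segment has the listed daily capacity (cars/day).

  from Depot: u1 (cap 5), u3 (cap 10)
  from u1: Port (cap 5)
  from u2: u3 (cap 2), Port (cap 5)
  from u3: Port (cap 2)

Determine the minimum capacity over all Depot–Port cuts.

Augment Depot→u1→Port: bottleneck 5, flow now 5.
Augment Depot→u3→Port: bottleneck 2, flow now 7.
No augmenting path remains; maximum flow = 7.
By max-flow min-cut, the minimum cut capacity equals the max flow.
In the residual graph, reachable from Depot: {Depot, u3}.
Min-cut edges: Depot→u1 (5), u3→Port (2); capacity 5 + 2 = 7.

7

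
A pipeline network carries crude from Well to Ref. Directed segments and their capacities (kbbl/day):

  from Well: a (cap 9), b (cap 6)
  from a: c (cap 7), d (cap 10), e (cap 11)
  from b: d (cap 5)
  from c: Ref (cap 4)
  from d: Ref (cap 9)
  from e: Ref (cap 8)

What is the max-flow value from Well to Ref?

14

Augment Well→a→c→Ref: bottleneck 4, flow now 4.
Augment Well→a→d→Ref: bottleneck 5, flow now 9.
Augment Well→b→d→Ref: bottleneck 4, flow now 13.
Augment Well→b→d→a→e→Ref: bottleneck 1, flow now 14. (uses reverse residual edge)
No augmenting path remains; maximum flow = 14.
In the residual graph, reachable from Well: {Well, b}.
Min-cut edges: Well→a (9), b→d (5); capacity 9 + 5 = 14.
This cut is saturated, so no flow can exceed 14.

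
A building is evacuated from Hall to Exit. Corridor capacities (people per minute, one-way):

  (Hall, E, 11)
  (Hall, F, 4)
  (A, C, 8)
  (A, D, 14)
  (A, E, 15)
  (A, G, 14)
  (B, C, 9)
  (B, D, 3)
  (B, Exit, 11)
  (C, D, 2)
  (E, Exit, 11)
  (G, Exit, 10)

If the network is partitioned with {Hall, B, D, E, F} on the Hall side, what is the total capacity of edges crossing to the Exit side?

31

Edges leaving {Hall, B, D, E, F}: B→C (9), B→Exit (11), E→Exit (11).
Cut capacity = 9 + 11 + 11 = 31.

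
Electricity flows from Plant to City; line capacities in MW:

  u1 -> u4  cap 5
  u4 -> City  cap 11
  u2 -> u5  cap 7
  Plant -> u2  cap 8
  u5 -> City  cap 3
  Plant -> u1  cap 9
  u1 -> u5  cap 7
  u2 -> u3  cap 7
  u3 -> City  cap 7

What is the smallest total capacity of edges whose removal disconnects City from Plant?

Augment Plant→u1→u4→City: bottleneck 5, flow now 5.
Augment Plant→u1→u5→City: bottleneck 3, flow now 8.
Augment Plant→u2→u3→City: bottleneck 7, flow now 15.
No augmenting path remains; maximum flow = 15.
By max-flow min-cut, the minimum cut capacity equals the max flow.
In the residual graph, reachable from Plant: {Plant, u1, u2, u5}.
Min-cut edges: u1→u4 (5), u2→u3 (7), u5→City (3); capacity 5 + 7 + 3 = 15.

15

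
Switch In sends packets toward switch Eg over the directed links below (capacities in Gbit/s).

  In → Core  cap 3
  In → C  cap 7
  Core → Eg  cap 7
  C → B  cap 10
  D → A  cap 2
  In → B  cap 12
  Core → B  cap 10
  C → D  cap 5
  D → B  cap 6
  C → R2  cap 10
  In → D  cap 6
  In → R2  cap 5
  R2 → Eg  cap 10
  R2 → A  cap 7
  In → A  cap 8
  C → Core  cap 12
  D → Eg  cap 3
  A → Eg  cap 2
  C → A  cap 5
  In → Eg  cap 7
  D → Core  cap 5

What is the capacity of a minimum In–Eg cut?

29

Augment In→Eg: bottleneck 7, flow now 7.
Augment In→D→Eg: bottleneck 3, flow now 10.
Augment In→R2→Eg: bottleneck 5, flow now 15.
Augment In→Core→Eg: bottleneck 3, flow now 18.
Augment In→A→Eg: bottleneck 2, flow now 20.
Augment In→C→R2→Eg: bottleneck 5, flow now 25.
Augment In→C→Core→Eg: bottleneck 2, flow now 27.
Augment In→D→Core→Eg: bottleneck 2, flow now 29.
No augmenting path remains; maximum flow = 29.
By max-flow min-cut, the minimum cut capacity equals the max flow.
In the residual graph, reachable from In: {In, C, D, R2, Core, B, A}.
Min-cut edges: In→Eg (7), D→Eg (3), R2→Eg (10), Core→Eg (7), A→Eg (2); capacity 7 + 3 + 10 + 7 + 2 = 29.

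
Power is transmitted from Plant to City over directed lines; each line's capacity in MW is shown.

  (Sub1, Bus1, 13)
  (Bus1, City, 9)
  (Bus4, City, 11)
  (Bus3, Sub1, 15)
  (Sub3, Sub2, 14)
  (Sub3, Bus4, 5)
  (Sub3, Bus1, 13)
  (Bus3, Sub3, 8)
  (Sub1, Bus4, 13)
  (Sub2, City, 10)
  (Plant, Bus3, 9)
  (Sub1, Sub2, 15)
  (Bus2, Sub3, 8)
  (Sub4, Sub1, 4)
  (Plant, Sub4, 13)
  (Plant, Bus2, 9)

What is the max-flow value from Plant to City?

21

Augment Plant→Bus2→Sub3→Sub2→City: bottleneck 8, flow now 8.
Augment Plant→Sub4→Sub1→Sub2→City: bottleneck 2, flow now 10.
Augment Plant→Sub4→Sub1→Bus1→City: bottleneck 2, flow now 12.
Augment Plant→Bus3→Sub3→Bus1→City: bottleneck 7, flow now 19.
Augment Plant→Bus3→Sub3→Bus4→City: bottleneck 1, flow now 20.
Augment Plant→Bus3→Sub1→Bus4→City: bottleneck 1, flow now 21.
No augmenting path remains; maximum flow = 21.
In the residual graph, reachable from Plant: {Plant, Bus2, Sub4}.
Min-cut edges: Plant→Bus3 (9), Bus2→Sub3 (8), Sub4→Sub1 (4); capacity 9 + 8 + 4 = 21.
This cut is saturated, so no flow can exceed 21.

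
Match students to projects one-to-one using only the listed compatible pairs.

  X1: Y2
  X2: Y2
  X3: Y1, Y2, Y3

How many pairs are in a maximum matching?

Unit-capacity flow: source→left, listed edges, right→sink; max matching = max flow.
Augmenting path X1→Y2 (+1); matched 1.
Augmenting path X3→Y1 (+1); matched 2.
No augmenting path remains; maximum matching = 2.
König certificate: {X3, Y2} is a vertex cover of size 2 (every listed pair touches it), so no matching can be larger.

2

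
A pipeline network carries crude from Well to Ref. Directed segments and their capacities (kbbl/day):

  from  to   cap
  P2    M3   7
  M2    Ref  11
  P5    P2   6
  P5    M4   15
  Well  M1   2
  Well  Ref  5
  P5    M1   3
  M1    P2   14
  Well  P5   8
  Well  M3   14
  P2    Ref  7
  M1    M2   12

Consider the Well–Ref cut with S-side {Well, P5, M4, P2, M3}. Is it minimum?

Given cut capacity: 2 + 5 + 3 + 7 = 17.
Augment Well→Ref: bottleneck 5, flow now 5.
Augment Well→P5→P2→Ref: bottleneck 6, flow now 11.
Augment Well→M1→P2→Ref: bottleneck 1, flow now 12.
Augment Well→M1→M2→Ref: bottleneck 1, flow now 13.
Augment Well→P5→M1→M2→Ref: bottleneck 2, flow now 15.
No augmenting path remains; maximum flow = 15.
In the residual graph, reachable from Well: {Well, M3}.
Min-cut edges: Well→P5 (8), Well→M1 (2), Well→Ref (5); capacity 8 + 2 + 5 = 15.
Cut capacity 17 exceeds the max flow 15, so it is not minimum.

No — its capacity is 17, but the minimum cut has capacity 15.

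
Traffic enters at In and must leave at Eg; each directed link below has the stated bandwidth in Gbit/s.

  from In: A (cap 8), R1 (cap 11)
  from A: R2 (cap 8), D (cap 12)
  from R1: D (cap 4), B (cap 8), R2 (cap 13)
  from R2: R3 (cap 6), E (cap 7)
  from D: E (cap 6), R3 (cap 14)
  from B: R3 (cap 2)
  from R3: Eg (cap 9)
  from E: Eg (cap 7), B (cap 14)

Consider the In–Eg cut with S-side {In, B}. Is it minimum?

Given cut capacity: 8 + 11 + 2 = 21.
Augment In→A→R2→R3→Eg: bottleneck 6, flow now 6.
Augment In→A→R2→E→Eg: bottleneck 2, flow now 8.
Augment In→R1→R2→E→Eg: bottleneck 5, flow now 13.
Augment In→R1→D→R3→Eg: bottleneck 3, flow now 16.
No augmenting path remains; maximum flow = 16.
In the residual graph, reachable from In: {In, A, R1, R2, D, B, R3, E}.
Min-cut edges: R3→Eg (9), E→Eg (7); capacity 9 + 7 = 16.
Cut capacity 21 exceeds the max flow 16, so it is not minimum.

No — its capacity is 21, but the minimum cut has capacity 16.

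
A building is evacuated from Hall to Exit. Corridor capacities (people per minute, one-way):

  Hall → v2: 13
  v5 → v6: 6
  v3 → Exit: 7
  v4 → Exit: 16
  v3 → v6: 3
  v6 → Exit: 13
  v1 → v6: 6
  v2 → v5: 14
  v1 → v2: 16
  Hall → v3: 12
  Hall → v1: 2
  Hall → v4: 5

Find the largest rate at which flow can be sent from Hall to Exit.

23

Augment Hall→v3→Exit: bottleneck 7, flow now 7.
Augment Hall→v4→Exit: bottleneck 5, flow now 12.
Augment Hall→v1→v6→Exit: bottleneck 2, flow now 14.
Augment Hall→v3→v6→Exit: bottleneck 3, flow now 17.
Augment Hall→v2→v5→v6→Exit: bottleneck 6, flow now 23.
No augmenting path remains; maximum flow = 23.
In the residual graph, reachable from Hall: {Hall, v2, v3, v5}.
Min-cut edges: Hall→v1 (2), Hall→v4 (5), v3→v6 (3), v3→Exit (7), v5→v6 (6); capacity 2 + 5 + 3 + 7 + 6 = 23.
This cut is saturated, so no flow can exceed 23.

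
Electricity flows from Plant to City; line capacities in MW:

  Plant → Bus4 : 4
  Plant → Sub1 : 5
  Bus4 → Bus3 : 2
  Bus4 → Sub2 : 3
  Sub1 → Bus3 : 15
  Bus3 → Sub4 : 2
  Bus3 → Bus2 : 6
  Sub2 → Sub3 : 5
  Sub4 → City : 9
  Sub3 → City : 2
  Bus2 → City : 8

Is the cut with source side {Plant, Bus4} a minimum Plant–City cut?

Given cut capacity: 5 + 2 + 3 = 10.
Augment Plant→Bus4→Bus3→Sub4→City: bottleneck 2, flow now 2.
Augment Plant→Bus4→Sub2→Sub3→City: bottleneck 2, flow now 4.
Augment Plant→Sub1→Bus3→Bus2→City: bottleneck 5, flow now 9.
No augmenting path remains; maximum flow = 9.
In the residual graph, reachable from Plant: {Plant}.
Min-cut edges: Plant→Bus4 (4), Plant→Sub1 (5); capacity 4 + 5 = 9.
Cut capacity 10 exceeds the max flow 9, so it is not minimum.

No — its capacity is 10, but the minimum cut has capacity 9.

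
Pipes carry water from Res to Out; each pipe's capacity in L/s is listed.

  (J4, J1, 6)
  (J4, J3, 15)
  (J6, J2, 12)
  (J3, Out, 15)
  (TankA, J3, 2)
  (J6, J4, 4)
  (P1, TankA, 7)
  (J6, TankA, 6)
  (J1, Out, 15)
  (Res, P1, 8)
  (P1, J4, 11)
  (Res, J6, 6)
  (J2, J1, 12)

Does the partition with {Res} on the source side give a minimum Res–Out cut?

Yes — it is a minimum cut (capacity 14).

Given cut capacity: 8 + 6 = 14.
Augment Res→P1→TankA→J3→Out: bottleneck 2, flow now 2.
Augment Res→P1→J4→J3→Out: bottleneck 6, flow now 8.
Augment Res→J6→J4→J3→Out: bottleneck 4, flow now 12.
Augment Res→J6→J2→J1→Out: bottleneck 2, flow now 14.
No augmenting path remains; maximum flow = 14.
Cut capacity 14 equals the max flow, so it is a minimum cut.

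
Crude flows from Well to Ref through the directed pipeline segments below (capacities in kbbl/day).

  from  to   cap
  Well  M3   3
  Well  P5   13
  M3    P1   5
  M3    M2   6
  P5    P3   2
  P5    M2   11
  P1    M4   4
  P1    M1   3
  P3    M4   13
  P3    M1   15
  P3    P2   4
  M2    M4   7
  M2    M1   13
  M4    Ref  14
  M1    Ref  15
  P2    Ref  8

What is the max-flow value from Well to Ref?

Augment Well→M3→P1→M4→Ref: bottleneck 3, flow now 3.
Augment Well→P5→P3→M4→Ref: bottleneck 2, flow now 5.
Augment Well→P5→M2→M4→Ref: bottleneck 7, flow now 12.
Augment Well→P5→M2→M1→Ref: bottleneck 4, flow now 16.
No augmenting path remains; maximum flow = 16.
In the residual graph, reachable from Well: {Well}.
Min-cut edges: Well→M3 (3), Well→P5 (13); capacity 3 + 13 = 16.
This cut is saturated, so no flow can exceed 16.

16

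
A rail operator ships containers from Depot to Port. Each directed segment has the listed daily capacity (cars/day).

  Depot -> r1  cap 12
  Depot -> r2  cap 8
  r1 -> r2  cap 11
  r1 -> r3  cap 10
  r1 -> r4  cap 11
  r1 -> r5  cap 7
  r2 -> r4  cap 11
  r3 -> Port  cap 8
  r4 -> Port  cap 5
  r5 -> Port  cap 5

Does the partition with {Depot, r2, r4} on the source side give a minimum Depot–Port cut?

Given cut capacity: 12 + 5 = 17.
Augment Depot→r1→r3→Port: bottleneck 8, flow now 8.
Augment Depot→r1→r4→Port: bottleneck 4, flow now 12.
Augment Depot→r2→r4→Port: bottleneck 1, flow now 13.
Augment Depot→r2→r4→r1→r5→Port: bottleneck 4, flow now 17. (uses reverse residual edge)
No augmenting path remains; maximum flow = 17.
Cut capacity 17 equals the max flow, so it is a minimum cut.

Yes — it is a minimum cut (capacity 17).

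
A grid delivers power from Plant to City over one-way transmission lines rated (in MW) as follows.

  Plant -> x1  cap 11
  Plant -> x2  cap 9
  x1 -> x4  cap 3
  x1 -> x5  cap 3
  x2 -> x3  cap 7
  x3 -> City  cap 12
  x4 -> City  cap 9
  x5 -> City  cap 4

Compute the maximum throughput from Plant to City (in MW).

Augment Plant→x1→x4→City: bottleneck 3, flow now 3.
Augment Plant→x1→x5→City: bottleneck 3, flow now 6.
Augment Plant→x2→x3→City: bottleneck 7, flow now 13.
No augmenting path remains; maximum flow = 13.
In the residual graph, reachable from Plant: {Plant, x1, x2}.
Min-cut edges: x1→x4 (3), x1→x5 (3), x2→x3 (7); capacity 3 + 3 + 7 = 13.
This cut is saturated, so no flow can exceed 13.

13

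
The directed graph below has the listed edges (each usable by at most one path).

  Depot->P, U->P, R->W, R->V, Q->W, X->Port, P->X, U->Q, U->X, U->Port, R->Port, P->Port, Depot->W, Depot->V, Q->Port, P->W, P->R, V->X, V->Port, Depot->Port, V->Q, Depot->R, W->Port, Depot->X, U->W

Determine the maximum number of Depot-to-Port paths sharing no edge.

6

Assign every edge capacity 1; by Menger, the answer equals the max flow.
Path Depot→Port (+1); total 1.
Path Depot→P→Port (+1); total 2.
Path Depot→R→Port (+1); total 3.
Path Depot→V→Port (+1); total 4.
Path Depot→W→Port (+1); total 5.
Path Depot→X→Port (+1); total 6.
No residual Depot→Port path; max flow = 6.
Certifying cut of size 6: {Depot→P, Depot→Port, Depot→R, Depot→V, Depot→W, Depot→X}.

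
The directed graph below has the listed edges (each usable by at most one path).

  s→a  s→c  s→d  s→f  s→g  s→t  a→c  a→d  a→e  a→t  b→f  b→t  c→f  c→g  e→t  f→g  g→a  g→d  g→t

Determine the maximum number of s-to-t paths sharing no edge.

4

Assign every edge capacity 1; by Menger, the answer equals the max flow.
Path s→t (+1); total 1.
Path s→a→t (+1); total 2.
Path s→g→t (+1); total 3.
Path s→c→g→a→e→t (+1); total 4.
No residual s→t path; max flow = 4.
Certifying cut of size 4: {g→a, g→t, s→a, s→t}.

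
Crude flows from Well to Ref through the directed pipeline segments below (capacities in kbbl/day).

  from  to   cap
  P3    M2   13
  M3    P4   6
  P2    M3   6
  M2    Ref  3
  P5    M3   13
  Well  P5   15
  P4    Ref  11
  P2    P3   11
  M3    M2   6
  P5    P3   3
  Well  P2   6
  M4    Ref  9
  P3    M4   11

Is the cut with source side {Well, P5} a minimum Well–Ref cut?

No — its capacity is 22, but the minimum cut has capacity 18.

Given cut capacity: 6 + 3 + 13 = 22.
Augment Well→P5→P3→M4→Ref: bottleneck 3, flow now 3.
Augment Well→P5→M3→M2→Ref: bottleneck 3, flow now 6.
Augment Well→P5→M3→P4→Ref: bottleneck 6, flow now 12.
Augment Well→P2→P3→M4→Ref: bottleneck 6, flow now 18.
No augmenting path remains; maximum flow = 18.
In the residual graph, reachable from Well: {Well, P5, M3, M2}.
Min-cut edges: Well→P2 (6), P5→P3 (3), M3→P4 (6), M2→Ref (3); capacity 6 + 3 + 6 + 3 = 18.
Cut capacity 22 exceeds the max flow 18, so it is not minimum.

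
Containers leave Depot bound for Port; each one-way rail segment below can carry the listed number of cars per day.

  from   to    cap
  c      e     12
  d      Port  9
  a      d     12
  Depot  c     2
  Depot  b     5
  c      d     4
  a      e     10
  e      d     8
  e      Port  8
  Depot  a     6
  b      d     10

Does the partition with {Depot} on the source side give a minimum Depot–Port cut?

Given cut capacity: 6 + 5 + 2 = 13.
Augment Depot→a→d→Port: bottleneck 6, flow now 6.
Augment Depot→b→d→Port: bottleneck 3, flow now 9.
Augment Depot→c→e→Port: bottleneck 2, flow now 11.
Augment Depot→b→d→a→e→Port: bottleneck 2, flow now 13. (uses reverse residual edge)
No augmenting path remains; maximum flow = 13.
Cut capacity 13 equals the max flow, so it is a minimum cut.

Yes — it is a minimum cut (capacity 13).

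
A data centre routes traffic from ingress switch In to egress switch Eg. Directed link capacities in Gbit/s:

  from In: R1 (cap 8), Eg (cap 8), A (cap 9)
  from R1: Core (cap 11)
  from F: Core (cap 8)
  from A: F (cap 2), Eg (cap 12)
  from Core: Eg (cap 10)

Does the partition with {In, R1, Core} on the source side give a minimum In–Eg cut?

Given cut capacity: 9 + 8 + 10 = 27.
Augment In→Eg: bottleneck 8, flow now 8.
Augment In→A→Eg: bottleneck 9, flow now 17.
Augment In→R1→Core→Eg: bottleneck 8, flow now 25.
No augmenting path remains; maximum flow = 25.
In the residual graph, reachable from In: {In}.
Min-cut edges: In→R1 (8), In→A (9), In→Eg (8); capacity 8 + 9 + 8 = 25.
Cut capacity 27 exceeds the max flow 25, so it is not minimum.

No — its capacity is 27, but the minimum cut has capacity 25.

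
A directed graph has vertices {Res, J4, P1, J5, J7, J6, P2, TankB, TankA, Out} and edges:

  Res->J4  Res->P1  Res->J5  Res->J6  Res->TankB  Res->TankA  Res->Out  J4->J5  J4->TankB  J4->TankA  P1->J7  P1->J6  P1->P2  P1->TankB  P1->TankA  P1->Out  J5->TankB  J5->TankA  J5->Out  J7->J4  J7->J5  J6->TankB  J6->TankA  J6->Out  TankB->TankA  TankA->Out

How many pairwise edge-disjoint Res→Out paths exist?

Assign every edge capacity 1; by Menger, the answer equals the max flow.
Path Res→Out (+1); total 1.
Path Res→P1→Out (+1); total 2.
Path Res→J5→Out (+1); total 3.
Path Res→J6→Out (+1); total 4.
Path Res→TankA→Out (+1); total 5.
No residual Res→Out path; max flow = 5.
Certifying cut of size 5: {J5→Out, Res→J6, Res→Out, Res→P1, TankA→Out}.

5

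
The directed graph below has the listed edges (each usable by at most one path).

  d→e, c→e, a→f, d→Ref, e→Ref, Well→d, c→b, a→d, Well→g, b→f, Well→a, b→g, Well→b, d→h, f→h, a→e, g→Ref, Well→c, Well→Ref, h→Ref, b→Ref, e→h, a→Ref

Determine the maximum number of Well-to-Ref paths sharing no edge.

6

Assign every edge capacity 1; by Menger, the answer equals the max flow.
Path Well→Ref (+1); total 1.
Path Well→a→Ref (+1); total 2.
Path Well→b→Ref (+1); total 3.
Path Well→d→Ref (+1); total 4.
Path Well→g→Ref (+1); total 5.
Path Well→c→e→Ref (+1); total 6.
No residual Well→Ref path; max flow = 6.
Certifying cut of size 6: {Well→Ref, Well→a, Well→b, Well→c, Well→d, Well→g}.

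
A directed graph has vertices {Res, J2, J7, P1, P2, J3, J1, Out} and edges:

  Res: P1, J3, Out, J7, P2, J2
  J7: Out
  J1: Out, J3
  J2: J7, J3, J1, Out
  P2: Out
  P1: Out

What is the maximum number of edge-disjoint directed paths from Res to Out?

5

Assign every edge capacity 1; by Menger, the answer equals the max flow.
Path Res→Out (+1); total 1.
Path Res→J2→Out (+1); total 2.
Path Res→J7→Out (+1); total 3.
Path Res→P1→Out (+1); total 4.
Path Res→P2→Out (+1); total 5.
No residual Res→Out path; max flow = 5.
Certifying cut of size 5: {Res→J2, Res→J7, Res→Out, Res→P1, Res→P2}.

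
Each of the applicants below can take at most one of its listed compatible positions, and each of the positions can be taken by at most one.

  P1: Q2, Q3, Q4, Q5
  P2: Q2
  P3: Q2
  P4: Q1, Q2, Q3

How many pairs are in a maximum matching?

3

Unit-capacity flow: source→left, listed edges, right→sink; max matching = max flow.
Augmenting path P1→Q2 (+1); matched 1.
Augmenting path P4→Q1 (+1); matched 2.
Augmenting path P2→Q2→P1→Q3 (+1); matched 3.
No augmenting path remains; maximum matching = 3.
König certificate: {P1, P4, Q2} is a vertex cover of size 3 (every listed pair touches it), so no matching can be larger.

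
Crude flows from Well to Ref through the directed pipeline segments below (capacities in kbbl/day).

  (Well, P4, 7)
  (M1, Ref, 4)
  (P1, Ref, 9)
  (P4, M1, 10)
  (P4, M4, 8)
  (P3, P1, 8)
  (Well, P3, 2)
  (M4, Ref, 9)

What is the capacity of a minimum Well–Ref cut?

Augment Well→P4→M1→Ref: bottleneck 4, flow now 4.
Augment Well→P4→M4→Ref: bottleneck 3, flow now 7.
Augment Well→P3→P1→Ref: bottleneck 2, flow now 9.
No augmenting path remains; maximum flow = 9.
By max-flow min-cut, the minimum cut capacity equals the max flow.
In the residual graph, reachable from Well: {Well}.
Min-cut edges: Well→P4 (7), Well→P3 (2); capacity 7 + 2 = 9.

9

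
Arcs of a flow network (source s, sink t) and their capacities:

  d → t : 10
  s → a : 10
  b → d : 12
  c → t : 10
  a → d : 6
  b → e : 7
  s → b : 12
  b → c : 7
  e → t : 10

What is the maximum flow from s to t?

18

Augment s→a→d→t: bottleneck 6, flow now 6.
Augment s→b→c→t: bottleneck 7, flow now 13.
Augment s→b→d→t: bottleneck 4, flow now 17.
Augment s→b→e→t: bottleneck 1, flow now 18.
No augmenting path remains; maximum flow = 18.
In the residual graph, reachable from s: {s, a}.
Min-cut edges: s→b (12), a→d (6); capacity 12 + 6 = 18.
This cut is saturated, so no flow can exceed 18.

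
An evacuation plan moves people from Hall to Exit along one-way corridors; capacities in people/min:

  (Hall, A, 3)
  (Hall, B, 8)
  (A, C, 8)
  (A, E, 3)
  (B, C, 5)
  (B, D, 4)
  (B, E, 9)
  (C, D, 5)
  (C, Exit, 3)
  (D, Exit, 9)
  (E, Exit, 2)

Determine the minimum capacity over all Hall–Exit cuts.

Augment Hall→A→C→Exit: bottleneck 3, flow now 3.
Augment Hall→B→D→Exit: bottleneck 4, flow now 7.
Augment Hall→B→E→Exit: bottleneck 2, flow now 9.
Augment Hall→B→C→D→Exit: bottleneck 2, flow now 11.
No augmenting path remains; maximum flow = 11.
By max-flow min-cut, the minimum cut capacity equals the max flow.
In the residual graph, reachable from Hall: {Hall}.
Min-cut edges: Hall→A (3), Hall→B (8); capacity 3 + 8 = 11.

11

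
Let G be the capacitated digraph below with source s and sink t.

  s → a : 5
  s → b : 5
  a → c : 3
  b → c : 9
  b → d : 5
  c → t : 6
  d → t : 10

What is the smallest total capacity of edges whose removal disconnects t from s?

8

Augment s→a→c→t: bottleneck 3, flow now 3.
Augment s→b→c→t: bottleneck 3, flow now 6.
Augment s→b→d→t: bottleneck 2, flow now 8.
No augmenting path remains; maximum flow = 8.
By max-flow min-cut, the minimum cut capacity equals the max flow.
In the residual graph, reachable from s: {s, a}.
Min-cut edges: s→b (5), a→c (3); capacity 5 + 3 = 8.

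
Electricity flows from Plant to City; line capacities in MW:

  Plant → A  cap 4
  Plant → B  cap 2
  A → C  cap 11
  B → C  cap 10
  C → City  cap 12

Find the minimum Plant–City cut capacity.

Augment Plant→A→C→City: bottleneck 4, flow now 4.
Augment Plant→B→C→City: bottleneck 2, flow now 6.
No augmenting path remains; maximum flow = 6.
By max-flow min-cut, the minimum cut capacity equals the max flow.
In the residual graph, reachable from Plant: {Plant}.
Min-cut edges: Plant→A (4), Plant→B (2); capacity 4 + 2 = 6.

6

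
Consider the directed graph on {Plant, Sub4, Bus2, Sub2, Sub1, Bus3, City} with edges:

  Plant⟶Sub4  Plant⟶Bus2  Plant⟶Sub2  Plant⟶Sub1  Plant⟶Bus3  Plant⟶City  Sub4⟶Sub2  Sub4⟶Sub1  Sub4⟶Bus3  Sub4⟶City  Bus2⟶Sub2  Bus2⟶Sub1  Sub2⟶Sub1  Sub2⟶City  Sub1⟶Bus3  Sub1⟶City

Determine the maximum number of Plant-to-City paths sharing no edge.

4

Assign every edge capacity 1; by Menger, the answer equals the max flow.
Path Plant→City (+1); total 1.
Path Plant→Sub4→City (+1); total 2.
Path Plant→Sub2→City (+1); total 3.
Path Plant→Sub1→City (+1); total 4.
No residual Plant→City path; max flow = 4.
Certifying cut of size 4: {Plant→City, Plant→Sub4, Sub1→City, Sub2→City}.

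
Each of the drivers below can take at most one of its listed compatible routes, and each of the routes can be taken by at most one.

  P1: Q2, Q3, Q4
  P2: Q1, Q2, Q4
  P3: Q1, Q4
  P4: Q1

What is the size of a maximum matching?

Unit-capacity flow: source→left, listed edges, right→sink; max matching = max flow.
Augmenting path P1→Q2 (+1); matched 1.
Augmenting path P2→Q1 (+1); matched 2.
Augmenting path P3→Q4 (+1); matched 3.
Augmenting path P4→Q1→P2→Q2→P1→Q3 (+1); matched 4.
No augmenting path remains; maximum matching = 4.
König certificate: {P1, P2, P3, P4} is a vertex cover of size 4 (every listed pair touches it), so no matching can be larger.

4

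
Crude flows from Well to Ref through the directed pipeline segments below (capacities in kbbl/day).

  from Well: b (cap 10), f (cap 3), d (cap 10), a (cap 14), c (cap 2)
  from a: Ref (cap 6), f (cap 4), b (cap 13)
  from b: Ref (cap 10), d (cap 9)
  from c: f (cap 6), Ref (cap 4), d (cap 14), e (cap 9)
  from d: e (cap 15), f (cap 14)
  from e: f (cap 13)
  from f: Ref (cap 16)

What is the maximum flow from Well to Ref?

34

Augment Well→a→Ref: bottleneck 6, flow now 6.
Augment Well→b→Ref: bottleneck 10, flow now 16.
Augment Well→c→Ref: bottleneck 2, flow now 18.
Augment Well→f→Ref: bottleneck 3, flow now 21.
Augment Well→a→f→Ref: bottleneck 4, flow now 25.
Augment Well→d→f→Ref: bottleneck 9, flow now 34.
No augmenting path remains; maximum flow = 34.
In the residual graph, reachable from Well: {Well, a, b, d, e, f}.
Min-cut edges: Well→c (2), a→Ref (6), b→Ref (10), f→Ref (16); capacity 2 + 6 + 10 + 16 = 34.
This cut is saturated, so no flow can exceed 34.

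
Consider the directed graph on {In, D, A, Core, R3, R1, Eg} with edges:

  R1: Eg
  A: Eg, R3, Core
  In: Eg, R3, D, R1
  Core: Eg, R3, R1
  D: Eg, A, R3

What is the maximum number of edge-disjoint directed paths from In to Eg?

3

Assign every edge capacity 1; by Menger, the answer equals the max flow.
Path In→Eg (+1); total 1.
Path In→D→Eg (+1); total 2.
Path In→R1→Eg (+1); total 3.
No residual In→Eg path; max flow = 3.
Certifying cut of size 3: {In→D, In→Eg, In→R1}.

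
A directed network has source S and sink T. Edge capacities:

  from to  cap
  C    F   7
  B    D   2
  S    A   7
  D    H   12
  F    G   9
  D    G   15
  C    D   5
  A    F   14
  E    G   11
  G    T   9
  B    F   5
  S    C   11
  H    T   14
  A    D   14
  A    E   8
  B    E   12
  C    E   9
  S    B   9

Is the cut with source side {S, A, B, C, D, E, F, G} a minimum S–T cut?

Given cut capacity: 12 + 9 = 21.
Augment S→A→D→G→T: bottleneck 7, flow now 7.
Augment S→B→D→G→T: bottleneck 2, flow now 9.
Augment S→C→D→H→T: bottleneck 5, flow now 14.
Augment S→B→E→G→D→H→T: bottleneck 7, flow now 21. (uses reverse residual edge)
No augmenting path remains; maximum flow = 21.
Cut capacity 21 equals the max flow, so it is a minimum cut.

Yes — it is a minimum cut (capacity 21).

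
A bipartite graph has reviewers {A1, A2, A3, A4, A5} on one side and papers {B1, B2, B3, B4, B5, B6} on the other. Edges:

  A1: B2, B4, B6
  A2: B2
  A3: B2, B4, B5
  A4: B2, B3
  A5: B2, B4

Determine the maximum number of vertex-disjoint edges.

Unit-capacity flow: source→left, listed edges, right→sink; max matching = max flow.
Augmenting path A1→B2 (+1); matched 1.
Augmenting path A3→B4 (+1); matched 2.
Augmenting path A4→B3 (+1); matched 3.
Augmenting path A2→B2→A1→B6 (+1); matched 4.
Augmenting path A5→B4→A3→B5 (+1); matched 5.
No augmenting path remains; maximum matching = 5.
König certificate: {A1, A2, A3, A4, A5} is a vertex cover of size 5 (every listed pair touches it), so no matching can be larger.

5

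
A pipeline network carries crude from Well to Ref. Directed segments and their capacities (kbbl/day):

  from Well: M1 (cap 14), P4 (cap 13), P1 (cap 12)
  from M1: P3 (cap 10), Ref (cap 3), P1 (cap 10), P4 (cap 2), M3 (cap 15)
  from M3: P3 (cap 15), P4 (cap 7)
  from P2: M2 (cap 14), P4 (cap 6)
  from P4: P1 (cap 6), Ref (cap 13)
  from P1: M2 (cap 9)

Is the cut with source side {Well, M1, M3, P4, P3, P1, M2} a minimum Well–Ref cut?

Given cut capacity: 3 + 13 = 16.
Augment Well→M1→Ref: bottleneck 3, flow now 3.
Augment Well→P4→Ref: bottleneck 13, flow now 16.
No augmenting path remains; maximum flow = 16.
Cut capacity 16 equals the max flow, so it is a minimum cut.

Yes — it is a minimum cut (capacity 16).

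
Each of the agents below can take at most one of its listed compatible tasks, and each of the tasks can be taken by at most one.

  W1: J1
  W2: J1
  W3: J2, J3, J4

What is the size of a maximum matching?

Unit-capacity flow: source→left, listed edges, right→sink; max matching = max flow.
Augmenting path W1→J1 (+1); matched 1.
Augmenting path W3→J2 (+1); matched 2.
No augmenting path remains; maximum matching = 2.
König certificate: {W3, J1} is a vertex cover of size 2 (every listed pair touches it), so no matching can be larger.

2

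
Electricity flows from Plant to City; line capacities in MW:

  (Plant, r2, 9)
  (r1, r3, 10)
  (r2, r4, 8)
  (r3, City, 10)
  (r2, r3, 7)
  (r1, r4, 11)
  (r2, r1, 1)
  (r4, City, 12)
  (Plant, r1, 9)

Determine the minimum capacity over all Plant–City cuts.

18

Augment Plant→r1→r3→City: bottleneck 9, flow now 9.
Augment Plant→r2→r3→City: bottleneck 1, flow now 10.
Augment Plant→r2→r4→City: bottleneck 8, flow now 18.
No augmenting path remains; maximum flow = 18.
By max-flow min-cut, the minimum cut capacity equals the max flow.
In the residual graph, reachable from Plant: {Plant}.
Min-cut edges: Plant→r1 (9), Plant→r2 (9); capacity 9 + 9 = 18.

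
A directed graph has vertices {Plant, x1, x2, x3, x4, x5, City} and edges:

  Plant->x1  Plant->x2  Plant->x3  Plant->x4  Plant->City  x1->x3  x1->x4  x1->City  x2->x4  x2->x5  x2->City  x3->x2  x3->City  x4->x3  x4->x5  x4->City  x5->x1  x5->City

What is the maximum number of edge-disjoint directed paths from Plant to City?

Assign every edge capacity 1; by Menger, the answer equals the max flow.
Path Plant→City (+1); total 1.
Path Plant→x1→City (+1); total 2.
Path Plant→x2→City (+1); total 3.
Path Plant→x3→City (+1); total 4.
Path Plant→x4→City (+1); total 5.
No residual Plant→City path; max flow = 5.
Certifying cut of size 5: {Plant→City, Plant→x1, Plant→x2, Plant→x3, Plant→x4}.

5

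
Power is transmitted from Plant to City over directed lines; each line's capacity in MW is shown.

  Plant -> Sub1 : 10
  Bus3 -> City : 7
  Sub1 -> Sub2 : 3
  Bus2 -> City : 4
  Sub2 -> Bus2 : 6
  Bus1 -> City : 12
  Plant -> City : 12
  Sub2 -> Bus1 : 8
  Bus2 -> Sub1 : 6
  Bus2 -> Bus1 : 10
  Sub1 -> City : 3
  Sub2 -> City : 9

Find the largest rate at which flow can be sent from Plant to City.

18

Augment Plant→City: bottleneck 12, flow now 12.
Augment Plant→Sub1→City: bottleneck 3, flow now 15.
Augment Plant→Sub1→Sub2→City: bottleneck 3, flow now 18.
No augmenting path remains; maximum flow = 18.
In the residual graph, reachable from Plant: {Plant, Sub1}.
Min-cut edges: Plant→City (12), Sub1→Sub2 (3), Sub1→City (3); capacity 12 + 3 + 3 = 18.
This cut is saturated, so no flow can exceed 18.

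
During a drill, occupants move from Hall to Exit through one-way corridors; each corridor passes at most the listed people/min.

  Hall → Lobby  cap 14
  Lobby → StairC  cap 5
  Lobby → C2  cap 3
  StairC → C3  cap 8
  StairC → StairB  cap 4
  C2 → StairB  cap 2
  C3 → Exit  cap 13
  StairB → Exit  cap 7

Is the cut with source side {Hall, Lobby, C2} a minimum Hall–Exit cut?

Yes — it is a minimum cut (capacity 7).

Given cut capacity: 5 + 2 = 7.
Augment Hall→Lobby→StairC→C3→Exit: bottleneck 5, flow now 5.
Augment Hall→Lobby→C2→StairB→Exit: bottleneck 2, flow now 7.
No augmenting path remains; maximum flow = 7.
Cut capacity 7 equals the max flow, so it is a minimum cut.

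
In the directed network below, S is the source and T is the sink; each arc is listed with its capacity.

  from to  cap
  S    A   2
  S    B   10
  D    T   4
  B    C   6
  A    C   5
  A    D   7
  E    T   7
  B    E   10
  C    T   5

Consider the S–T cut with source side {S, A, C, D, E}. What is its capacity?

26

Edges leaving {S, A, C, D, E}: S→B (10), C→T (5), D→T (4), E→T (7).
Cut capacity = 10 + 5 + 4 + 7 = 26.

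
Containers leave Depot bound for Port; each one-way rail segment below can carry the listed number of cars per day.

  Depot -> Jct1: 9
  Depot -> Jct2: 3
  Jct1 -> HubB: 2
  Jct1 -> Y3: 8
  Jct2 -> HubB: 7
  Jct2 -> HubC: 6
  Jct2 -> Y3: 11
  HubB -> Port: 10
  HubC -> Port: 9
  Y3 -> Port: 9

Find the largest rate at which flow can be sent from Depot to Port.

12

Augment Depot→Jct1→HubB→Port: bottleneck 2, flow now 2.
Augment Depot→Jct1→Y3→Port: bottleneck 7, flow now 9.
Augment Depot→Jct2→HubB→Port: bottleneck 3, flow now 12.
No augmenting path remains; maximum flow = 12.
In the residual graph, reachable from Depot: {Depot}.
Min-cut edges: Depot→Jct1 (9), Depot→Jct2 (3); capacity 9 + 3 = 12.
This cut is saturated, so no flow can exceed 12.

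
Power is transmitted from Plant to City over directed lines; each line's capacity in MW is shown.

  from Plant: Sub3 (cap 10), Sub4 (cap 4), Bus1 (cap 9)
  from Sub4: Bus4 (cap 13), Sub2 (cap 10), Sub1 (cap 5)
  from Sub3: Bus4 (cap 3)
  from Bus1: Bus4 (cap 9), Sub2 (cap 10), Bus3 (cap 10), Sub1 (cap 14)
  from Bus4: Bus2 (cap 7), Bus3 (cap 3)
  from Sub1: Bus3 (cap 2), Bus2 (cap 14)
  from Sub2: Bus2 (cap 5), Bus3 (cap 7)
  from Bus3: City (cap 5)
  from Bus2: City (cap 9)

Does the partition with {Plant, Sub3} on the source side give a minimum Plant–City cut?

Given cut capacity: 4 + 9 + 3 = 16.
Augment Plant→Bus1→Bus3→City: bottleneck 5, flow now 5.
Augment Plant→Sub4→Bus4→Bus2→City: bottleneck 4, flow now 9.
Augment Plant→Sub3→Bus4→Bus2→City: bottleneck 3, flow now 12.
Augment Plant→Bus1→Sub1→Bus2→City: bottleneck 2, flow now 14.
No augmenting path remains; maximum flow = 14.
In the residual graph, reachable from Plant: {Plant, Sub4, Sub3, Bus1, Bus4, Sub1, Sub2, Bus3, Bus2}.
Min-cut edges: Bus3→City (5), Bus2→City (9); capacity 5 + 9 = 14.
Cut capacity 16 exceeds the max flow 14, so it is not minimum.

No — its capacity is 16, but the minimum cut has capacity 14.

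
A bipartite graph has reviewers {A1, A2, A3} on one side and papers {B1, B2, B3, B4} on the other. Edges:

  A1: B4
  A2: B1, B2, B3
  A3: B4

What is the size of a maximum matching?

2

Unit-capacity flow: source→left, listed edges, right→sink; max matching = max flow.
Augmenting path A1→B4 (+1); matched 1.
Augmenting path A2→B1 (+1); matched 2.
No augmenting path remains; maximum matching = 2.
König certificate: {A2, B4} is a vertex cover of size 2 (every listed pair touches it), so no matching can be larger.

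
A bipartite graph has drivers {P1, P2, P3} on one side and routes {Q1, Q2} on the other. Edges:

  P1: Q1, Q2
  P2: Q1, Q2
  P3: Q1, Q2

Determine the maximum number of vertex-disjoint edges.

2

Unit-capacity flow: source→left, listed edges, right→sink; max matching = max flow.
Augmenting path P1→Q1 (+1); matched 1.
Augmenting path P2→Q2 (+1); matched 2.
No augmenting path remains; maximum matching = 2.
König certificate: {Q1, Q2} is a vertex cover of size 2 (every listed pair touches it), so no matching can be larger.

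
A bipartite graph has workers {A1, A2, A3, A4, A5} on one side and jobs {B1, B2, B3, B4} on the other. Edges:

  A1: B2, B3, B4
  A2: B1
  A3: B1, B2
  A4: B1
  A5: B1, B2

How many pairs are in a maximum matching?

Unit-capacity flow: source→left, listed edges, right→sink; max matching = max flow.
Augmenting path A1→B2 (+1); matched 1.
Augmenting path A2→B1 (+1); matched 2.
Augmenting path A3→B2→A1→B3 (+1); matched 3.
No augmenting path remains; maximum matching = 3.
König certificate: {A1, B1, B2} is a vertex cover of size 3 (every listed pair touches it), so no matching can be larger.

3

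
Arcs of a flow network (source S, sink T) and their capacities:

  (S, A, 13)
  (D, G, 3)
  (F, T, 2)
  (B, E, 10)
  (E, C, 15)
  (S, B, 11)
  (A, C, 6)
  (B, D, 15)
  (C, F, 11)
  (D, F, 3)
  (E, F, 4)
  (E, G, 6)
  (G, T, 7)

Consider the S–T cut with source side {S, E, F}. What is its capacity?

47

Edges leaving {S, E, F}: S→A (13), S→B (11), E→C (15), E→G (6), F→T (2).
Cut capacity = 13 + 11 + 15 + 6 + 2 = 47.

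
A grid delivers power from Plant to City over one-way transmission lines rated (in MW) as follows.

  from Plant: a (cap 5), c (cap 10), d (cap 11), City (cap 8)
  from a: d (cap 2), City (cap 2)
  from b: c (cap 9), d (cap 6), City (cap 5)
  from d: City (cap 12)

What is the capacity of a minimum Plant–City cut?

Augment Plant→City: bottleneck 8, flow now 8.
Augment Plant→a→City: bottleneck 2, flow now 10.
Augment Plant→d→City: bottleneck 11, flow now 21.
Augment Plant→a→d→City: bottleneck 1, flow now 22.
No augmenting path remains; maximum flow = 22.
By max-flow min-cut, the minimum cut capacity equals the max flow.
In the residual graph, reachable from Plant: {Plant, a, c, d}.
Min-cut edges: Plant→City (8), a→City (2), d→City (12); capacity 8 + 2 + 12 = 22.

22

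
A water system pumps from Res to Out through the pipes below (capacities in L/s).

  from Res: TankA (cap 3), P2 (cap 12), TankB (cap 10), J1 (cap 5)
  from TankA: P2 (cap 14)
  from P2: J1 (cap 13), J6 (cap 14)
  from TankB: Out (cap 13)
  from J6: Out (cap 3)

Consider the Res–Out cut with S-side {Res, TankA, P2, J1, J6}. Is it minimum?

Given cut capacity: 10 + 3 = 13.
Augment Res→TankB→Out: bottleneck 10, flow now 10.
Augment Res→P2→J6→Out: bottleneck 3, flow now 13.
No augmenting path remains; maximum flow = 13.
Cut capacity 13 equals the max flow, so it is a minimum cut.

Yes — it is a minimum cut (capacity 13).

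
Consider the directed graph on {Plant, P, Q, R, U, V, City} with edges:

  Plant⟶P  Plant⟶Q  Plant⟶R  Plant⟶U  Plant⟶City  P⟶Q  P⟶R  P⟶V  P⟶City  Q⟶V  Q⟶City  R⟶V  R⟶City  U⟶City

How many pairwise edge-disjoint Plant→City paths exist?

Assign every edge capacity 1; by Menger, the answer equals the max flow.
Path Plant→City (+1); total 1.
Path Plant→P→City (+1); total 2.
Path Plant→Q→City (+1); total 3.
Path Plant→R→City (+1); total 4.
Path Plant→U→City (+1); total 5.
No residual Plant→City path; max flow = 5.
Certifying cut of size 5: {Plant→City, Plant→P, Plant→Q, Plant→R, Plant→U}.

5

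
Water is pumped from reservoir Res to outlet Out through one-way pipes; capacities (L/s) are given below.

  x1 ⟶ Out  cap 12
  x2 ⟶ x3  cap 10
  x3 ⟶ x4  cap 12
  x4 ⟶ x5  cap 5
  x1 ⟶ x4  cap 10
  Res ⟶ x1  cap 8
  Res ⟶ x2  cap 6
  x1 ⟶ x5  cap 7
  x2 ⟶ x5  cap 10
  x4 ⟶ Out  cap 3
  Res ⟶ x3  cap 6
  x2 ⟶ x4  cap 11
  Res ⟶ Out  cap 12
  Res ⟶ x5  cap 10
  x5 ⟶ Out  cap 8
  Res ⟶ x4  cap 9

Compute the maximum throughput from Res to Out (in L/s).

Augment Res→Out: bottleneck 12, flow now 12.
Augment Res→x1→Out: bottleneck 8, flow now 20.
Augment Res→x4→Out: bottleneck 3, flow now 23.
Augment Res→x5→Out: bottleneck 8, flow now 31.
No augmenting path remains; maximum flow = 31.
In the residual graph, reachable from Res: {Res, x2, x3, x4, x5}.
Min-cut edges: Res→x1 (8), Res→Out (12), x4→Out (3), x5→Out (8); capacity 8 + 12 + 3 + 8 = 31.
This cut is saturated, so no flow can exceed 31.

31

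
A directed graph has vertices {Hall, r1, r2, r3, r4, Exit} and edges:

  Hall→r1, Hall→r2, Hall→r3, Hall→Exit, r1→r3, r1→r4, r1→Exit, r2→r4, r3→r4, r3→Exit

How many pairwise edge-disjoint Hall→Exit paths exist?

3

Assign every edge capacity 1; by Menger, the answer equals the max flow.
Path Hall→Exit (+1); total 1.
Path Hall→r1→Exit (+1); total 2.
Path Hall→r3→Exit (+1); total 3.
No residual Hall→Exit path; max flow = 3.
Certifying cut of size 3: {Hall→Exit, Hall→r1, Hall→r3}.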